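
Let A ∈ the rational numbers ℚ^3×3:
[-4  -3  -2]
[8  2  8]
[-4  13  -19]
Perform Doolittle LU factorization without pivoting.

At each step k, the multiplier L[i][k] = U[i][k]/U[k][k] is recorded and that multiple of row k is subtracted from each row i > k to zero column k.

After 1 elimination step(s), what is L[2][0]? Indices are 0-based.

k=0: U[0][0]=-4
  eliminate (1,0): mult=-2, new row 1: (0, -4, 4); set L[1][0]=-2
  eliminate (2,0): mult=1, new row 2: (0, 16, -17); set L[2][0]=1

L[2][0] = 1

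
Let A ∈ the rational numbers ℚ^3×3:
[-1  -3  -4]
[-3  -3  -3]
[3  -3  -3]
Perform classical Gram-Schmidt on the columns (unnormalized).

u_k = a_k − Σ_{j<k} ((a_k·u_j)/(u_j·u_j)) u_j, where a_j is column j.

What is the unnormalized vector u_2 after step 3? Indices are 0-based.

u_2 = (-9/14, 3/7, 3/14)

Step 1: u_0 = a_0 = (-1, -3, 3).
Step 2: u_1 = a_1 − (3/19)·u_0 = (-54/19, -48/19, -66/19).
Step 3: u_2 = a_2 − (4/19)·u_0 − (31/28)·u_1 = (-9/14, 3/7, 3/14).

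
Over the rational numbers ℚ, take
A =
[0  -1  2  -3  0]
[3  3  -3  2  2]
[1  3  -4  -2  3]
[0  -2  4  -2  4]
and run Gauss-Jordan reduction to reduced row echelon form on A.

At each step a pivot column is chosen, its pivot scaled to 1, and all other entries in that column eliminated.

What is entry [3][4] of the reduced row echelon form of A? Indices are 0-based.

[1] R0 <-> R1
[1] R0 /= 3  ⇒  (1, 1, -1, 2/3, 2/3)
     R2 -= 1·R0  ⇒  (0, 2, -3, -8/3, 7/3)
[2] R1 /= -1  ⇒  (0, 1, -2, 3, 0)
     R0 -= 1·R1  ⇒  (1, 0, 1, -7/3, 2/3)
     R2 -= 2·R1  ⇒  (0, 0, 1, -26/3, 7/3)
     R3 -= -2·R1  ⇒  (0, 0, 0, 4, 4)
[3] R2 /= 1  ⇒  (0, 0, 1, -26/3, 7/3)
     R0 -= 1·R2  ⇒  (1, 0, 0, 19/3, -5/3)
     R1 -= -2·R2  ⇒  (0, 1, 0, -43/3, 14/3)
[4] R3 /= 4  ⇒  (0, 0, 0, 1, 1)
     R0 -= 19/3·R3  ⇒  (1, 0, 0, 0, -8)
     R1 -= -43/3·R3  ⇒  (0, 1, 0, 0, 19)
     R2 -= -26/3·R3  ⇒  (0, 0, 1, 0, 11)

M[3][4] = 1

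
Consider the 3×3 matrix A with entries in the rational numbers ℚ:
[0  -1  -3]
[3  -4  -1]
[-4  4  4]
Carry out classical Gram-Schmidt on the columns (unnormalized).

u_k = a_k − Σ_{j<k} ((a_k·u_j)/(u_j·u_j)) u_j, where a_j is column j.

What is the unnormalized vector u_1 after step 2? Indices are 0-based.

u_1 = (-1, -16/25, -12/25)

Step 1: u_0 = a_0 = (0, 3, -4).
Step 2: u_1 = a_1 − (-28/25)·u_0 = (-1, -16/25, -12/25).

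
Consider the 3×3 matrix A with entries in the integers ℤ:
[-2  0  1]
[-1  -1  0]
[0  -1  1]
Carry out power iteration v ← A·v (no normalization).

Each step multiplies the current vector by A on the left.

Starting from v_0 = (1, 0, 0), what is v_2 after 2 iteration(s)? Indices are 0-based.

v_2 = (4, 3, 1)

v_0 = (1, 0, 0).
v_1 = A·v_0 = (-2, -1, 0).
v_2 = A·v_1 = (4, 3, 1).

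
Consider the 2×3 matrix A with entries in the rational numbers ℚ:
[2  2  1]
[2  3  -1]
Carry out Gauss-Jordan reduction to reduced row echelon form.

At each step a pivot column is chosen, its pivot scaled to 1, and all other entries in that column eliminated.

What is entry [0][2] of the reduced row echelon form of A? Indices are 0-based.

step 1: normalize row 0 (÷2) = (1, 1, 1/2)
  row 1: subtract 2×row0 = (0, 1, -2)
step 2: normalize row 1 (÷1) = (0, 1, -2)
  row 0: subtract 1×row1 = (1, 0, 5/2)

M[0][2] = 5/2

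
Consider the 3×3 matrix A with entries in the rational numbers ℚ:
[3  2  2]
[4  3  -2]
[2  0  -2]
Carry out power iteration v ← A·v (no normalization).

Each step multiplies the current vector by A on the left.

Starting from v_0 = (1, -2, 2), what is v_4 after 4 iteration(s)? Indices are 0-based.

v_0 = (1, -2, 2).
v_1 = A·v_0 = (3, -6, -2).
v_2 = A·v_1 = (-7, -2, 10).
v_3 = A·v_2 = (-5, -54, -34).
v_4 = A·v_3 = (-191, -114, 58).

v_4 = (-191, -114, 58)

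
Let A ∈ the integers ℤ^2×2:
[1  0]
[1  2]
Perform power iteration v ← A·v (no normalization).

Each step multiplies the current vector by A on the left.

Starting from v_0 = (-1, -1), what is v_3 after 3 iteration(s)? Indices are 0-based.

v_0 = (-1, -1).
v_1 = A·v_0 = (-1, -3).
v_2 = A·v_1 = (-1, -7).
v_3 = A·v_2 = (-1, -15).

v_3 = (-1, -15)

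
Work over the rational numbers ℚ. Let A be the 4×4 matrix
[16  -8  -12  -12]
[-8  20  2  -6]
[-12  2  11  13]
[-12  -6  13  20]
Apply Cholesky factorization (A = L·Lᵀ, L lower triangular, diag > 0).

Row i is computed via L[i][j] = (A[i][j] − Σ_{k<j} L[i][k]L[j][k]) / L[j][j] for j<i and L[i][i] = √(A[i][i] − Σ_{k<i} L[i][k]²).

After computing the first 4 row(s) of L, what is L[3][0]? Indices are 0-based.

L[3][0] = -3

Step 1: L[0][0] = √(16) = 4.
  L[1][0] = (-8) / L[0][0] = -2.
Step 2: L[1][1] = √(16) = 4.
  L[2][0] = (-12) / L[0][0] = -3.
  L[2][1] = (-4) / L[1][1] = -1.
Step 3: L[2][2] = √(1) = 1.
  L[3][0] = (-12) / L[0][0] = -3.
  L[3][1] = (-12) / L[1][1] = -3.
  L[3][2] = (1) / L[2][2] = 1.
Step 4: L[3][3] = √(1) = 1.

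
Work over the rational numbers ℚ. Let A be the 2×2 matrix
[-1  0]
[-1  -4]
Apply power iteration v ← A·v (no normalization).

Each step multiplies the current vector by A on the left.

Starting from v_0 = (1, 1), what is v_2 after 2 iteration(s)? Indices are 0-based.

v_2 = (1, 21)

v_0 = (1, 1).
v_1 = A·v_0 = (-1, -5).
v_2 = A·v_1 = (1, 21).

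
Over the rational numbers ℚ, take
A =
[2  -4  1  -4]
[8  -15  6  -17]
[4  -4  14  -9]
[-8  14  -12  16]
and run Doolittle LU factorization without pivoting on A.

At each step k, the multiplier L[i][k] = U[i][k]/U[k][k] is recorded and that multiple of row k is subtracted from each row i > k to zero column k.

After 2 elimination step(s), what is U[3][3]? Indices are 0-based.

U[3][3] = -2

Step 1: pivot at (0,0) is 2.
  row1 ← row1 − (4)·row0  ⇒  L[1][0]=4, U row1=(0, 1, 2, -1)
  row2 ← row2 − (2)·row0  ⇒  L[2][0]=2, U row2=(0, 4, 12, -1)
  row3 ← row3 − (-4)·row0  ⇒  L[3][0]=-4, U row3=(0, -2, -8, 0)
Step 2: pivot at (1,1) is 1.
  row2 ← row2 − (4)·row1  ⇒  L[2][1]=4, U row2=(0, 0, 4, 3)
  row3 ← row3 − (-2)·row1  ⇒  L[3][1]=-2, U row3=(0, 0, -4, -2)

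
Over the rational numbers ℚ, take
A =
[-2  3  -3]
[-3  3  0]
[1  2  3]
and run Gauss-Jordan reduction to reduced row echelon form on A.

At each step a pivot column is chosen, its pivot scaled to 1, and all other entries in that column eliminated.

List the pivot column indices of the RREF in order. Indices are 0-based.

pivot columns: 0, 1, 2

step 1: normalize row 0 (÷-2) = (1, -3/2, 3/2)
  row 1: subtract -3×row0 = (0, -3/2, 9/2)
  row 2: subtract 1×row0 = (0, 7/2, 3/2)
step 2: normalize row 1 (÷-3/2) = (0, 1, -3)
  row 0: subtract -3/2×row1 = (1, 0, -3)
  row 2: subtract 7/2×row1 = (0, 0, 12)
step 3: normalize row 2 (÷12) = (0, 0, 1)
  row 0: subtract -3×row2 = (1, 0, 0)
  row 1: subtract -3×row2 = (0, 1, 0)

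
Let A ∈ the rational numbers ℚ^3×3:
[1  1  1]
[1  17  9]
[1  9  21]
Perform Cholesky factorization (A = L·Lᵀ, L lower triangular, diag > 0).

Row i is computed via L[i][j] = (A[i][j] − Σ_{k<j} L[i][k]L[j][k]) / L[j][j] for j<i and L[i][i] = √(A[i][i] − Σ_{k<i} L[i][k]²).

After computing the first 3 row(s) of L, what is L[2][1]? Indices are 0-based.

L[2][1] = 2

Step 1: L[0][0] = √(1) = 1.
  L[1][0] = (1) / L[0][0] = 1.
Step 2: L[1][1] = √(16) = 4.
  L[2][0] = (1) / L[0][0] = 1.
  L[2][1] = (8) / L[1][1] = 2.
Step 3: L[2][2] = √(16) = 4.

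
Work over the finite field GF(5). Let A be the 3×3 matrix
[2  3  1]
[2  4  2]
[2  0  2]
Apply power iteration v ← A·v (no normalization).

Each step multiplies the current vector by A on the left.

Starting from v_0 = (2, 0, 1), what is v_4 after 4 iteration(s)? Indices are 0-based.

v_4 = (1, 4, 0)

v_0 = (2, 0, 1).
v_1 = A·v_0 = (0, 1, 1).
v_2 = A·v_1 = (4, 1, 2).
v_3 = A·v_2 = (3, 1, 2).
v_4 = A·v_3 = (1, 4, 0).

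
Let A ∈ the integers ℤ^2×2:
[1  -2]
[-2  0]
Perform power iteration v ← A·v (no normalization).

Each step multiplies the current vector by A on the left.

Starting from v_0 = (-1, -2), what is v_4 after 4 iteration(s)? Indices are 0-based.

v_4 = (7, -22)

v_0 = (-1, -2).
v_1 = A·v_0 = (3, 2).
v_2 = A·v_1 = (-1, -6).
v_3 = A·v_2 = (11, 2).
v_4 = A·v_3 = (7, -22).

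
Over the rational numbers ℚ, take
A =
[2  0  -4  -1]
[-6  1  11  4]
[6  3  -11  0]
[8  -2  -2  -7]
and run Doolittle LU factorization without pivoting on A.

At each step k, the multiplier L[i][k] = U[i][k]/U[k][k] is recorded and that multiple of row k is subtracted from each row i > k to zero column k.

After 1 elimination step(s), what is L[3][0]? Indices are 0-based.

k=0: U[0][0]=2
  eliminate (1,0): mult=-3, new row 1: (0, 1, -1, 1); set L[1][0]=-3
  eliminate (2,0): mult=3, new row 2: (0, 3, 1, 3); set L[2][0]=3
  eliminate (3,0): mult=4, new row 3: (0, -2, 14, -3); set L[3][0]=4

L[3][0] = 4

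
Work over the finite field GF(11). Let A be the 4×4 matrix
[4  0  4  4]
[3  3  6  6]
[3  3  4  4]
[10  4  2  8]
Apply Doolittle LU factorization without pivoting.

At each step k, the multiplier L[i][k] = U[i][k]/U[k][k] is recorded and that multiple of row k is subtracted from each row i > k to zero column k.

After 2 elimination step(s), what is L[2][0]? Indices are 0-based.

L[2][0] = 9

[col 0] pivot 4
  R1 -= 9*R0 → (0, 3, 3, 3)  (L[1][0] := 9)
  R2 -= 9*R0 → (0, 3, 1, 1)  (L[2][0] := 9)
  R3 -= 8*R0 → (0, 4, 3, 9)  (L[3][0] := 8)
[col 1] pivot 3
  R2 -= 1*R1 → (0, 0, 9, 9)  (L[2][1] := 1)
  R3 -= 5*R1 → (0, 0, 10, 5)  (L[3][1] := 5)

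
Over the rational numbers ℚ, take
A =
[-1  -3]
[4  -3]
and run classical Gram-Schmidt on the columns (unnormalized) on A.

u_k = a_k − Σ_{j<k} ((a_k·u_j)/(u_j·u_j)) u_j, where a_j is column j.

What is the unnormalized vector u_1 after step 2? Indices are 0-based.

u_1 = (-60/17, -15/17)

Step 1: u_0 = a_0 = (-1, 4).
Step 2: u_1 = a_1 − (-9/17)·u_0 = (-60/17, -15/17).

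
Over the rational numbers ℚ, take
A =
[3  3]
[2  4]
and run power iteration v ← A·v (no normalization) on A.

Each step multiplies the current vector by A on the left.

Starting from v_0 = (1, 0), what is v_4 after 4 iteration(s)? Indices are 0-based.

v_4 = (519, 518)

v_0 = (1, 0).
v_1 = A·v_0 = (3, 2).
v_2 = A·v_1 = (15, 14).
v_3 = A·v_2 = (87, 86).
v_4 = A·v_3 = (519, 518).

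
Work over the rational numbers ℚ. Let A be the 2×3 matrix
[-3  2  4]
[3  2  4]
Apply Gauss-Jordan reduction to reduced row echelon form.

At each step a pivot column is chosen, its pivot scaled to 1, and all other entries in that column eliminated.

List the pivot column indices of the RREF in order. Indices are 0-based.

[1] R0 /= -3  ⇒  (1, -2/3, -4/3)
     R1 -= 3·R0  ⇒  (0, 4, 8)
[2] R1 /= 4  ⇒  (0, 1, 2)
     R0 -= -2/3·R1  ⇒  (1, 0, 0)

pivot columns: 0, 1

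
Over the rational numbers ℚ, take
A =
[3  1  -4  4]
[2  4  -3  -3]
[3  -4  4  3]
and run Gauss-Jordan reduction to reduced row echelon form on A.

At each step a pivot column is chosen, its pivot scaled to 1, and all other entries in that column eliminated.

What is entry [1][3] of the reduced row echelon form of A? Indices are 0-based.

[1] R0 /= 3  ⇒  (1, 1/3, -4/3, 4/3)
     R1 -= 2·R0  ⇒  (0, 10/3, -1/3, -17/3)
     R2 -= 3·R0  ⇒  (0, -5, 8, -1)
[2] R1 /= 10/3  ⇒  (0, 1, -1/10, -17/10)
     R0 -= 1/3·R1  ⇒  (1, 0, -13/10, 19/10)
     R2 -= -5·R1  ⇒  (0, 0, 15/2, -19/2)
[3] R2 /= 15/2  ⇒  (0, 0, 1, -19/15)
     R0 -= -13/10·R2  ⇒  (1, 0, 0, 19/75)
     R1 -= -1/10·R2  ⇒  (0, 1, 0, -137/75)

M[1][3] = -137/75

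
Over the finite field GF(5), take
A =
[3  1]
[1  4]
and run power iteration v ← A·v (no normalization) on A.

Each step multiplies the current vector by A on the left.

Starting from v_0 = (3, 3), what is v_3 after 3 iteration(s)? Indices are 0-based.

v_3 = (0, 4)

v_0 = (3, 3).
v_1 = A·v_0 = (2, 0).
v_2 = A·v_1 = (1, 2).
v_3 = A·v_2 = (0, 4).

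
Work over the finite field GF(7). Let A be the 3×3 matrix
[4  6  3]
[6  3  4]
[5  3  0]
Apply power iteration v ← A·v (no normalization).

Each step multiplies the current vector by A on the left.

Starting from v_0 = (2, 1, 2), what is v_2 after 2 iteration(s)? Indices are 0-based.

v_2 = (5, 3, 1)

v_0 = (2, 1, 2).
v_1 = A·v_0 = (6, 2, 6).
v_2 = A·v_1 = (5, 3, 1).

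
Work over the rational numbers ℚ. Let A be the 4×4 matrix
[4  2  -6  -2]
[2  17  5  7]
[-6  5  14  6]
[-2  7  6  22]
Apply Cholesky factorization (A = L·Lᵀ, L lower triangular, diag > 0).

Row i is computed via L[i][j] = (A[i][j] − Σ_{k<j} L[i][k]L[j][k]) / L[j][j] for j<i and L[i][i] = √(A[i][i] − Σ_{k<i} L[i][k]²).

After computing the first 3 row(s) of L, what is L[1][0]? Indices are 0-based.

L[1][0] = 1

Step 1: L[0][0] = √(4) = 2.
  L[1][0] = (2) / L[0][0] = 1.
Step 2: L[1][1] = √(16) = 4.
  L[2][0] = (-6) / L[0][0] = -3.
  L[2][1] = (8) / L[1][1] = 2.
Step 3: L[2][2] = √(1) = 1.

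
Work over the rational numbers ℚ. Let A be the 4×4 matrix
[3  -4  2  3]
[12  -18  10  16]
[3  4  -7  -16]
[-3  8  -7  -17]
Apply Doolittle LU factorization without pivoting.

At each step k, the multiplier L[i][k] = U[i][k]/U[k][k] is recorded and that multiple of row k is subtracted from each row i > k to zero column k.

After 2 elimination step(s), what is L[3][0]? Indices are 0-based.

Step 1: pivot at (0,0) is 3.
  row1 ← row1 − (4)·row0  ⇒  L[1][0]=4, U row1=(0, -2, 2, 4)
  row2 ← row2 − (1)·row0  ⇒  L[2][0]=1, U row2=(0, 8, -9, -19)
  row3 ← row3 − (-1)·row0  ⇒  L[3][0]=-1, U row3=(0, 4, -5, -14)
Step 2: pivot at (1,1) is -2.
  row2 ← row2 − (-4)·row1  ⇒  L[2][1]=-4, U row2=(0, 0, -1, -3)
  row3 ← row3 − (-2)·row1  ⇒  L[3][1]=-2, U row3=(0, 0, -1, -6)

L[3][0] = -1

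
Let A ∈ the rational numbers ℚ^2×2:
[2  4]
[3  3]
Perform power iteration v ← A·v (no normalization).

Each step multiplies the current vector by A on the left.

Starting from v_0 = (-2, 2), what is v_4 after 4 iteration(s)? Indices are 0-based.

v_4 = (368, 372)

v_0 = (-2, 2).
v_1 = A·v_0 = (4, 0).
v_2 = A·v_1 = (8, 12).
v_3 = A·v_2 = (64, 60).
v_4 = A·v_3 = (368, 372).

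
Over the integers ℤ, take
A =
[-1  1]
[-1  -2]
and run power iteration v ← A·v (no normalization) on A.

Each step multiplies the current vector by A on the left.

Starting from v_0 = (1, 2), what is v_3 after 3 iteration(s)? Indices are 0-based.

v_0 = (1, 2).
v_1 = A·v_0 = (1, -5).
v_2 = A·v_1 = (-6, 9).
v_3 = A·v_2 = (15, -12).

v_3 = (15, -12)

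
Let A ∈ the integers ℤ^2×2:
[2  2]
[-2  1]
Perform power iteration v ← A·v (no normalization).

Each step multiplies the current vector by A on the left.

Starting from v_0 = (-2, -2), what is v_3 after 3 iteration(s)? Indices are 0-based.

v_0 = (-2, -2).
v_1 = A·v_0 = (-8, 2).
v_2 = A·v_1 = (-12, 18).
v_3 = A·v_2 = (12, 42).

v_3 = (12, 42)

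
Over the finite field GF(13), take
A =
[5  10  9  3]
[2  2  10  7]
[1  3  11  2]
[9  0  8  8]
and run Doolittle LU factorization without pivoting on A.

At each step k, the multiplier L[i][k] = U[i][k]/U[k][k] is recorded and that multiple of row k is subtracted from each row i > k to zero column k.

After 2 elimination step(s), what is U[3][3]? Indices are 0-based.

U[3][3] = 5

k=0: U[0][0]=5
  eliminate (1,0): mult=3, new row 1: (0, 11, 9, 11); set L[1][0]=3
  eliminate (2,0): mult=8, new row 2: (0, 1, 4, 4); set L[2][0]=8
  eliminate (3,0): mult=7, new row 3: (0, 8, 10, 0); set L[3][0]=7
k=1: U[1][1]=11
  eliminate (2,1): mult=6, new row 2: (0, 0, 2, 3); set L[2][1]=6
  eliminate (3,1): mult=9, new row 3: (0, 0, 7, 5); set L[3][1]=9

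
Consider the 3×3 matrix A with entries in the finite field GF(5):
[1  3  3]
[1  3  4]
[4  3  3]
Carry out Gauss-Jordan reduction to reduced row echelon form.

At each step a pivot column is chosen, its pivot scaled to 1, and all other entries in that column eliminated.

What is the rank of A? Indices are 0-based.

step 1: normalize row 0 (÷1) = (1, 3, 3)
  row 1: subtract 1×row0 = (0, 0, 1)
  row 2: subtract 4×row0 = (0, 1, 1)
step 2: exchange rows 1,2
step 2: normalize row 1 (÷1) = (0, 1, 1)
  row 0: subtract 3×row1 = (1, 0, 0)
step 3: normalize row 2 (÷1) = (0, 0, 1)
  row 1: subtract 1×row2 = (0, 1, 0)

rank = 3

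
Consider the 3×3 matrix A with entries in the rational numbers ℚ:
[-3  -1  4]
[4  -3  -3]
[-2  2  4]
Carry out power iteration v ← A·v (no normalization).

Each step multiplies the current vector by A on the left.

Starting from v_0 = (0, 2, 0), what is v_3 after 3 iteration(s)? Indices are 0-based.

v_3 = (-50, 94, -28)

v_0 = (0, 2, 0).
v_1 = A·v_0 = (-2, -6, 4).
v_2 = A·v_1 = (28, -2, 8).
v_3 = A·v_2 = (-50, 94, -28).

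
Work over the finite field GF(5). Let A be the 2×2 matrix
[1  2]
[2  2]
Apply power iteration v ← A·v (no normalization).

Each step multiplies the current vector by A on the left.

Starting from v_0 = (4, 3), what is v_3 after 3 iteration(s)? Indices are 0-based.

v_0 = (4, 3).
v_1 = A·v_0 = (0, 4).
v_2 = A·v_1 = (3, 3).
v_3 = A·v_2 = (4, 2).

v_3 = (4, 2)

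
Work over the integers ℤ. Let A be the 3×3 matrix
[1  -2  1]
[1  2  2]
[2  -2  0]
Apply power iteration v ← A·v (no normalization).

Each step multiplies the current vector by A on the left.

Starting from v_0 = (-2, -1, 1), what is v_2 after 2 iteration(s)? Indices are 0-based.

v_0 = (-2, -1, 1).
v_1 = A·v_0 = (1, -2, -2).
v_2 = A·v_1 = (3, -7, 6).

v_2 = (3, -7, 6)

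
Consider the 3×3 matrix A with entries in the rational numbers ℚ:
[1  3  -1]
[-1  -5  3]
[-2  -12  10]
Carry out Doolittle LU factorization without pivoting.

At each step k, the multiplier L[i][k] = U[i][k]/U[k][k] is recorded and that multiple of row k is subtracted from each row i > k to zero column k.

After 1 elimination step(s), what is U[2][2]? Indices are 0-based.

U[2][2] = 8

[col 0] pivot 1
  R1 -= -1*R0 → (0, -2, 2)  (L[1][0] := -1)
  R2 -= -2*R0 → (0, -6, 8)  (L[2][0] := -2)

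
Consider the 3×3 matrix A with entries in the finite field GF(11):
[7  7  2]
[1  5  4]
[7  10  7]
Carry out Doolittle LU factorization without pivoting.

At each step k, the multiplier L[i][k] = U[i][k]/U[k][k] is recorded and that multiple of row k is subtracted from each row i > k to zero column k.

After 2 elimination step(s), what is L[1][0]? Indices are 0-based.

L[1][0] = 8

Step 1: pivot at (0,0) is 7.
  row1 ← row1 − (8)·row0  ⇒  L[1][0]=8, U row1=(0, 4, 10)
  row2 ← row2 − (1)·row0  ⇒  L[2][0]=1, U row2=(0, 3, 5)
Step 2: pivot at (1,1) is 4.
  row2 ← row2 − (9)·row1  ⇒  L[2][1]=9, U row2=(0, 0, 3)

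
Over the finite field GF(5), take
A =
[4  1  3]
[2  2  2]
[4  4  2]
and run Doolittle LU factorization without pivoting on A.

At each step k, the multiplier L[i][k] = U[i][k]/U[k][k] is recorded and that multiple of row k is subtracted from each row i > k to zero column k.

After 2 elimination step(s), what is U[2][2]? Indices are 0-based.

[col 0] pivot 4
  R1 -= 3*R0 → (0, 4, 3)  (L[1][0] := 3)
  R2 -= 1*R0 → (0, 3, 4)  (L[2][0] := 1)
[col 1] pivot 4
  R2 -= 2*R1 → (0, 0, 3)  (L[2][1] := 2)

U[2][2] = 3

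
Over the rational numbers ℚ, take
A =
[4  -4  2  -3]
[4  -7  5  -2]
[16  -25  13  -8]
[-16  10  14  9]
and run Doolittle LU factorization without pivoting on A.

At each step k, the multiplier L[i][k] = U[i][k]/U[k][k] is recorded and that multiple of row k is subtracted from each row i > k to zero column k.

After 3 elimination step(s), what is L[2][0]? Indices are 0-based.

Step 1: pivot at (0,0) is 4.
  row1 ← row1 − (1)·row0  ⇒  L[1][0]=1, U row1=(0, -3, 3, 1)
  row2 ← row2 − (4)·row0  ⇒  L[2][0]=4, U row2=(0, -9, 5, 4)
  row3 ← row3 − (-4)·row0  ⇒  L[3][0]=-4, U row3=(0, -6, 22, -3)
Step 2: pivot at (1,1) is -3.
  row2 ← row2 − (3)·row1  ⇒  L[2][1]=3, U row2=(0, 0, -4, 1)
  row3 ← row3 − (2)·row1  ⇒  L[3][1]=2, U row3=(0, 0, 16, -5)
Step 3: pivot at (2,2) is -4.
  row3 ← row3 − (-4)·row2  ⇒  L[3][2]=-4, U row3=(0, 0, 0, -1)

L[2][0] = 4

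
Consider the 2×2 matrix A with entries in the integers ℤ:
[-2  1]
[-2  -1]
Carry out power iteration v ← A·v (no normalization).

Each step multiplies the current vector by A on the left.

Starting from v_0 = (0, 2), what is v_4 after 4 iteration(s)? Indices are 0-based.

v_0 = (0, 2).
v_1 = A·v_0 = (2, -2).
v_2 = A·v_1 = (-6, -2).
v_3 = A·v_2 = (10, 14).
v_4 = A·v_3 = (-6, -34).

v_4 = (-6, -34)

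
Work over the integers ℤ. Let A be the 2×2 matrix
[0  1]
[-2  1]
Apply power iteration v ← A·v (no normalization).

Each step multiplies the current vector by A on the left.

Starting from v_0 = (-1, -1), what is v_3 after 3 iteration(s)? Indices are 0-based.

v_0 = (-1, -1).
v_1 = A·v_0 = (-1, 1).
v_2 = A·v_1 = (1, 3).
v_3 = A·v_2 = (3, 1).

v_3 = (3, 1)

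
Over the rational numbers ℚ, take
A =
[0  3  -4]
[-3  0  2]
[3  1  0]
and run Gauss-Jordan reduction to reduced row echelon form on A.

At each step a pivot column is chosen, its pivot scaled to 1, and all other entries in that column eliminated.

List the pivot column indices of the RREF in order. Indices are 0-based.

[1] R0 <-> R1
[1] R0 /= -3  ⇒  (1, 0, -2/3)
     R2 -= 3·R0  ⇒  (0, 1, 2)
[2] R1 /= 3  ⇒  (0, 1, -4/3)
     R2 -= 1·R1  ⇒  (0, 0, 10/3)
[3] R2 /= 10/3  ⇒  (0, 0, 1)
     R0 -= -2/3·R2  ⇒  (1, 0, 0)
     R1 -= -4/3·R2  ⇒  (0, 1, 0)

pivot columns: 0, 1, 2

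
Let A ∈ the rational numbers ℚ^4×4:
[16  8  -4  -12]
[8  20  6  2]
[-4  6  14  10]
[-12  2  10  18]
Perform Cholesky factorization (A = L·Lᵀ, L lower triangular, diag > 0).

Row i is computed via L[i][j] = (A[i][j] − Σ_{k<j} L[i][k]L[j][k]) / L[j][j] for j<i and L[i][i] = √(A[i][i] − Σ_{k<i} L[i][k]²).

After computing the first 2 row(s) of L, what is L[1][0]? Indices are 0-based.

L[1][0] = 2

Step 1: L[0][0] = √(16) = 4.
  L[1][0] = (8) / L[0][0] = 2.
Step 2: L[1][1] = √(16) = 4.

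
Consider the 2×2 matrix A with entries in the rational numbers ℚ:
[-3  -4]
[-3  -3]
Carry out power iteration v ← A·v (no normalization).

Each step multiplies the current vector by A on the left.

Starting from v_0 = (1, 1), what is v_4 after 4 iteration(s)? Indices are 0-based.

v_0 = (1, 1).
v_1 = A·v_0 = (-7, -6).
v_2 = A·v_1 = (45, 39).
v_3 = A·v_2 = (-291, -252).
v_4 = A·v_3 = (1881, 1629).

v_4 = (1881, 1629)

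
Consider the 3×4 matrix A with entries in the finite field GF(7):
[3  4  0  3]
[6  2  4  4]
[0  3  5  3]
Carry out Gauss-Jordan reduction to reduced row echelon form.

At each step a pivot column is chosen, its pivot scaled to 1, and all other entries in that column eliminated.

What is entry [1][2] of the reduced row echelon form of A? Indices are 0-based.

M[1][2] = 4

step 1: normalize row 0 (÷3) = (1, 6, 0, 1)
  row 1: subtract 6×row0 = (0, 1, 4, 5)
step 2: normalize row 1 (÷1) = (0, 1, 4, 5)
  row 0: subtract 6×row1 = (1, 0, 4, 6)
  row 2: subtract 3×row1 = (0, 0, 0, 2)
skip col 2 (zero from row 2)
step 3: normalize row 2 (÷2) = (0, 0, 0, 1)
  row 0: subtract 6×row2 = (1, 0, 4, 0)
  row 1: subtract 5×row2 = (0, 1, 4, 0)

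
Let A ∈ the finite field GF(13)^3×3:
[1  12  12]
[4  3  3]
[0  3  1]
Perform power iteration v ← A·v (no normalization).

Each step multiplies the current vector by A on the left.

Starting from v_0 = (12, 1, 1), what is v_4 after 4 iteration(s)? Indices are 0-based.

v_0 = (12, 1, 1).
v_1 = A·v_0 = (10, 2, 4).
v_2 = A·v_1 = (4, 6, 10).
v_3 = A·v_2 = (1, 12, 2).
v_4 = A·v_3 = (0, 7, 12).

v_4 = (0, 7, 12)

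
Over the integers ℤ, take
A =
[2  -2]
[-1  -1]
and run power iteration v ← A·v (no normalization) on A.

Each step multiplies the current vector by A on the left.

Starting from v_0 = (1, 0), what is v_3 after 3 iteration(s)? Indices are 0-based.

v_0 = (1, 0).
v_1 = A·v_0 = (2, -1).
v_2 = A·v_1 = (6, -1).
v_3 = A·v_2 = (14, -5).

v_3 = (14, -5)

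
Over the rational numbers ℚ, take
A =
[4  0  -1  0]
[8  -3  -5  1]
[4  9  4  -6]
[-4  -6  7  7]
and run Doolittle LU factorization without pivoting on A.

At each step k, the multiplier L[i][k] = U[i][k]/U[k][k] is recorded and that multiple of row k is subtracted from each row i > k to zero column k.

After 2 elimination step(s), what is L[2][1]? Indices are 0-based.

[col 0] pivot 4
  R1 -= 2*R0 → (0, -3, -3, 1)  (L[1][0] := 2)
  R2 -= 1*R0 → (0, 9, 5, -6)  (L[2][0] := 1)
  R3 -= -1*R0 → (0, -6, 6, 7)  (L[3][0] := -1)
[col 1] pivot -3
  R2 -= -3*R1 → (0, 0, -4, -3)  (L[2][1] := -3)
  R3 -= 2*R1 → (0, 0, 12, 5)  (L[3][1] := 2)

L[2][1] = -3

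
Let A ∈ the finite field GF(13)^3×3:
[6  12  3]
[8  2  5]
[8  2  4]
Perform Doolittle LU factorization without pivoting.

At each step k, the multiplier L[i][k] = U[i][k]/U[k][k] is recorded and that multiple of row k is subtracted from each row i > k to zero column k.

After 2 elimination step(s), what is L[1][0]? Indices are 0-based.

k=0: U[0][0]=6
  eliminate (1,0): mult=10, new row 1: (0, 12, 1); set L[1][0]=10
  eliminate (2,0): mult=10, new row 2: (0, 12, 0); set L[2][0]=10
k=1: U[1][1]=12
  eliminate (2,1): mult=1, new row 2: (0, 0, 12); set L[2][1]=1

L[1][0] = 10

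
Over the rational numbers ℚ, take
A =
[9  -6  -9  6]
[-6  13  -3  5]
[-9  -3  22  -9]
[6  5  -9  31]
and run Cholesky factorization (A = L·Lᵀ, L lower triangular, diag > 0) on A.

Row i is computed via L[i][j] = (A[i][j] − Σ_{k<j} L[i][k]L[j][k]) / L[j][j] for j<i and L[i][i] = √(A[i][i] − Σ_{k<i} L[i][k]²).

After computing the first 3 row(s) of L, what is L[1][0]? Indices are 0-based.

Step 1: L[0][0] = √(9) = 3.
  L[1][0] = (-6) / L[0][0] = -2.
Step 2: L[1][1] = √(9) = 3.
  L[2][0] = (-9) / L[0][0] = -3.
  L[2][1] = (-9) / L[1][1] = -3.
Step 3: L[2][2] = √(4) = 2.

L[1][0] = -2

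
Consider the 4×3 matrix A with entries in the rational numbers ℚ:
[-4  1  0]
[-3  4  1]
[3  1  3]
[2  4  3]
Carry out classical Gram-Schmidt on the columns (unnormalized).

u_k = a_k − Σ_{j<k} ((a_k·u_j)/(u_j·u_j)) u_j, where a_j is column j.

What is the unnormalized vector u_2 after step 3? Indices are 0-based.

u_2 = (1230/1267, -352/1267, 1510/1267, -333/1267)

Step 1: u_0 = a_0 = (-4, -3, 3, 2).
Step 2: u_1 = a_1 − (-5/38)·u_0 = (9/19, 137/38, 53/38, 81/19).
Step 3: u_2 = a_2 − (6/19)·u_0 − (782/1267)·u_1 = (1230/1267, -352/1267, 1510/1267, -333/1267).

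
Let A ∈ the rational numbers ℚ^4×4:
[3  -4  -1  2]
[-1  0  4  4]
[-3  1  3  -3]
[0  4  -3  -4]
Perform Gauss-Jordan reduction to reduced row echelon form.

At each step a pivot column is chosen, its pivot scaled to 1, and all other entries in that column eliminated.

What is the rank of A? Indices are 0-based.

[1] R0 /= 3  ⇒  (1, -4/3, -1/3, 2/3)
     R1 -= -1·R0  ⇒  (0, -4/3, 11/3, 14/3)
     R2 -= -3·R0  ⇒  (0, -3, 2, -1)
[2] R1 /= -4/3  ⇒  (0, 1, -11/4, -7/2)
     R0 -= -4/3·R1  ⇒  (1, 0, -4, -4)
     R2 -= -3·R1  ⇒  (0, 0, -25/4, -23/2)
     R3 -= 4·R1  ⇒  (0, 0, 8, 10)
[3] R2 /= -25/4  ⇒  (0, 0, 1, 46/25)
     R0 -= -4·R2  ⇒  (1, 0, 0, 84/25)
     R1 -= -11/4·R2  ⇒  (0, 1, 0, 39/25)
     R3 -= 8·R2  ⇒  (0, 0, 0, -118/25)
[4] R3 /= -118/25  ⇒  (0, 0, 0, 1)
     R0 -= 84/25·R3  ⇒  (1, 0, 0, 0)
     R1 -= 39/25·R3  ⇒  (0, 1, 0, 0)
     R2 -= 46/25·R3  ⇒  (0, 0, 1, 0)

rank = 4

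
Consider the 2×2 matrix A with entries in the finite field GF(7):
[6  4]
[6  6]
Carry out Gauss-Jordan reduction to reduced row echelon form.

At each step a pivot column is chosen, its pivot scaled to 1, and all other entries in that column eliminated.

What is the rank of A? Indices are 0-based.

pivot(0,0)=6: scale R0 → (1, 3)
  clear (1,0): R1 −= (6)R0 → (0, 2)
pivot(1,1)=2: scale R1 → (0, 1)
  clear (0,1): R0 −= (3)R1 → (1, 0)

rank = 2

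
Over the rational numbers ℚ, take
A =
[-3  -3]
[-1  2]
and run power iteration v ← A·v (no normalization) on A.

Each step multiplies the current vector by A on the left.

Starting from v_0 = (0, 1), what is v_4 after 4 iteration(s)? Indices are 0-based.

v_0 = (0, 1).
v_1 = A·v_0 = (-3, 2).
v_2 = A·v_1 = (3, 7).
v_3 = A·v_2 = (-30, 11).
v_4 = A·v_3 = (57, 52).

v_4 = (57, 52)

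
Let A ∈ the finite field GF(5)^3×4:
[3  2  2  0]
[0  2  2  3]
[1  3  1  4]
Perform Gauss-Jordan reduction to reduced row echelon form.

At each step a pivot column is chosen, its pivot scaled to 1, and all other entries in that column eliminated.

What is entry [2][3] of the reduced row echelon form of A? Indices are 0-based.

step 1: normalize row 0 (÷3) = (1, 4, 4, 0)
  row 2: subtract 1×row0 = (0, 4, 2, 4)
step 2: normalize row 1 (÷2) = (0, 1, 1, 4)
  row 0: subtract 4×row1 = (1, 0, 0, 4)
  row 2: subtract 4×row1 = (0, 0, 3, 3)
step 3: normalize row 2 (÷3) = (0, 0, 1, 1)
  row 1: subtract 1×row2 = (0, 1, 0, 3)

M[2][3] = 1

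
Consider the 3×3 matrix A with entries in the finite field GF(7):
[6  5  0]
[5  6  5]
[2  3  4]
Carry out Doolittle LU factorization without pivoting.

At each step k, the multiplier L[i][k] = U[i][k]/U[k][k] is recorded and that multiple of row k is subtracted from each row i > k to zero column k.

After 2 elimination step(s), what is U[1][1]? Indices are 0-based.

U[1][1] = 3

Step 1: pivot at (0,0) is 6.
  row1 ← row1 − (2)·row0  ⇒  L[1][0]=2, U row1=(0, 3, 5)
  row2 ← row2 − (5)·row0  ⇒  L[2][0]=5, U row2=(0, 6, 4)
Step 2: pivot at (1,1) is 3.
  row2 ← row2 − (2)·row1  ⇒  L[2][1]=2, U row2=(0, 0, 1)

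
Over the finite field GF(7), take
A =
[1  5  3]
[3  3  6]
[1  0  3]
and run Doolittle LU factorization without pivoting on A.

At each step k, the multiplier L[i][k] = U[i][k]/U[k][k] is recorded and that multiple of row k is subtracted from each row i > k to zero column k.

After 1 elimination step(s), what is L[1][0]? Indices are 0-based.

[col 0] pivot 1
  R1 -= 3*R0 → (0, 2, 4)  (L[1][0] := 3)
  R2 -= 1*R0 → (0, 2, 0)  (L[2][0] := 1)

L[1][0] = 3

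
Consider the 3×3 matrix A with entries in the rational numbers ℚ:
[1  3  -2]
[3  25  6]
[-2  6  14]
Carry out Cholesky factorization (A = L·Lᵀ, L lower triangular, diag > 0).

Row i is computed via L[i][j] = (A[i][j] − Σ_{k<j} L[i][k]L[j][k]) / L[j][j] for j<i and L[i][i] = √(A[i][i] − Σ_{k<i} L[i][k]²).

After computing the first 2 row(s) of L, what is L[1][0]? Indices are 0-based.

Step 1: L[0][0] = √(1) = 1.
  L[1][0] = (3) / L[0][0] = 3.
Step 2: L[1][1] = √(16) = 4.

L[1][0] = 3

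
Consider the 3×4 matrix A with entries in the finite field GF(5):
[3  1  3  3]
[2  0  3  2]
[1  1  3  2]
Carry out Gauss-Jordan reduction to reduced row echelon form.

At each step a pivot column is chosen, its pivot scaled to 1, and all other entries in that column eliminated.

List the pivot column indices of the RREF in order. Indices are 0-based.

step 1: normalize row 0 (÷3) = (1, 2, 1, 1)
  row 1: subtract 2×row0 = (0, 1, 1, 0)
  row 2: subtract 1×row0 = (0, 4, 2, 1)
step 2: normalize row 1 (÷1) = (0, 1, 1, 0)
  row 0: subtract 2×row1 = (1, 0, 4, 1)
  row 2: subtract 4×row1 = (0, 0, 3, 1)
step 3: normalize row 2 (÷3) = (0, 0, 1, 2)
  row 0: subtract 4×row2 = (1, 0, 0, 3)
  row 1: subtract 1×row2 = (0, 1, 0, 3)

pivot columns: 0, 1, 2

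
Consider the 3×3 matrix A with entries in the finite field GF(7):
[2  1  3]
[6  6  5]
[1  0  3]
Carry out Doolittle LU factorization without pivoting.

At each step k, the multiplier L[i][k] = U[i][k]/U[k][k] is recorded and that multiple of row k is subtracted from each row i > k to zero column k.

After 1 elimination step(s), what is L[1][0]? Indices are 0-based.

Step 1: pivot at (0,0) is 2.
  row1 ← row1 − (3)·row0  ⇒  L[1][0]=3, U row1=(0, 3, 3)
  row2 ← row2 − (4)·row0  ⇒  L[2][0]=4, U row2=(0, 3, 5)

L[1][0] = 3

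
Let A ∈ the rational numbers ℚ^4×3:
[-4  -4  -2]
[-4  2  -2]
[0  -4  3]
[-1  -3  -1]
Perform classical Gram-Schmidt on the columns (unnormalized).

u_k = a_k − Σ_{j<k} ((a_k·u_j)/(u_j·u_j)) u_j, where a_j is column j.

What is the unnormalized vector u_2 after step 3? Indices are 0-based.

Step 1: u_0 = a_0 = (-4, -4, 0, -1).
Step 2: u_1 = a_1 − (1/3)·u_0 = (-8/3, 10/3, -4, -8/3).
Step 3: u_2 = a_2 − (17/33)·u_0 − (-8/31)·u_1 = (-214/341, 314/341, 61/31, -400/341).

u_2 = (-214/341, 314/341, 61/31, -400/341)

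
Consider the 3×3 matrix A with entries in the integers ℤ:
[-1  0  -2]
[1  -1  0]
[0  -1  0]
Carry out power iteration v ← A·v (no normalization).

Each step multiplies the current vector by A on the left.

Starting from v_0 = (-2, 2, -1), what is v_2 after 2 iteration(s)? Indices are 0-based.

v_0 = (-2, 2, -1).
v_1 = A·v_0 = (4, -4, -2).
v_2 = A·v_1 = (0, 8, 4).

v_2 = (0, 8, 4)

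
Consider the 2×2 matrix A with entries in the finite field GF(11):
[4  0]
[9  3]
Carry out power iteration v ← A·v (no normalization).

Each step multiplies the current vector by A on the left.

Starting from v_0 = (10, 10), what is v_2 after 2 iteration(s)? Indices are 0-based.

v_2 = (6, 5)

v_0 = (10, 10).
v_1 = A·v_0 = (7, 10).
v_2 = A·v_1 = (6, 5).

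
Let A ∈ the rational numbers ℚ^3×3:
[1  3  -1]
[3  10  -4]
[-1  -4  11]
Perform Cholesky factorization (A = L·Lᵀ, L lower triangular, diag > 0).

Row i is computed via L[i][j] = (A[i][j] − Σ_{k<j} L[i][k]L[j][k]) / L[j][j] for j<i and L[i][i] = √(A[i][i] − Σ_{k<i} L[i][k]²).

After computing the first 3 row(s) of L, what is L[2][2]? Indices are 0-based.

L[2][2] = 3

Step 1: L[0][0] = √(1) = 1.
  L[1][0] = (3) / L[0][0] = 3.
Step 2: L[1][1] = √(1) = 1.
  L[2][0] = (-1) / L[0][0] = -1.
  L[2][1] = (-1) / L[1][1] = -1.
Step 3: L[2][2] = √(9) = 3.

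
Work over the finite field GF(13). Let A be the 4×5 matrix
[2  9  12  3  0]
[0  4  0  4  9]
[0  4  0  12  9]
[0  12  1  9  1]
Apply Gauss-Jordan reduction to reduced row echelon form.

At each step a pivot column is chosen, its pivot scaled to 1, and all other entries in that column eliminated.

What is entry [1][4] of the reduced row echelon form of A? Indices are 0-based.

M[1][4] = 12

[1] R0 /= 2  ⇒  (1, 11, 6, 8, 0)
[2] R1 /= 4  ⇒  (0, 1, 0, 1, 12)
     R0 -= 11·R1  ⇒  (1, 0, 6, 10, 11)
     R2 -= 4·R1  ⇒  (0, 0, 0, 8, 0)
     R3 -= 12·R1  ⇒  (0, 0, 1, 10, 0)
[3] R2 <-> R3
[3] R2 /= 1  ⇒  (0, 0, 1, 10, 0)
     R0 -= 6·R2  ⇒  (1, 0, 0, 2, 11)
[4] R3 /= 8  ⇒  (0, 0, 0, 1, 0)
     R0 -= 2·R3  ⇒  (1, 0, 0, 0, 11)
     R1 -= 1·R3  ⇒  (0, 1, 0, 0, 12)
     R2 -= 10·R3  ⇒  (0, 0, 1, 0, 0)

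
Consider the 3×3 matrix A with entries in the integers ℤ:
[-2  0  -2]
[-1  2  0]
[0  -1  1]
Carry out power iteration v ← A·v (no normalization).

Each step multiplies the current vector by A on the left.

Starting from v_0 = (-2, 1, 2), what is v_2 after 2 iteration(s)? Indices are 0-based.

v_0 = (-2, 1, 2).
v_1 = A·v_0 = (0, 4, 1).
v_2 = A·v_1 = (-2, 8, -3).

v_2 = (-2, 8, -3)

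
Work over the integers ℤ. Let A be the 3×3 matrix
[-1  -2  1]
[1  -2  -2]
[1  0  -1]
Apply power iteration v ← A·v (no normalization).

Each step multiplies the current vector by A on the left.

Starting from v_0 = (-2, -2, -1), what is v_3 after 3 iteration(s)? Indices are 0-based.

v_0 = (-2, -2, -1).
v_1 = A·v_0 = (5, 4, -1).
v_2 = A·v_1 = (-14, -1, 6).
v_3 = A·v_2 = (22, -24, -20).

v_3 = (22, -24, -20)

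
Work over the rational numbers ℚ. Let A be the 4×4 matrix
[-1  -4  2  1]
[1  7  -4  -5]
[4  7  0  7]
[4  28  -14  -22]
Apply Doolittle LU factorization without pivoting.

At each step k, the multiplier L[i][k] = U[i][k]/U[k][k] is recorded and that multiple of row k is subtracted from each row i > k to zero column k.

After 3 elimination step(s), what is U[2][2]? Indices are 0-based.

U[2][2] = 2

k=0: U[0][0]=-1
  eliminate (1,0): mult=-1, new row 1: (0, 3, -2, -4); set L[1][0]=-1
  eliminate (2,0): mult=-4, new row 2: (0, -9, 8, 11); set L[2][0]=-4
  eliminate (3,0): mult=-4, new row 3: (0, 12, -6, -18); set L[3][0]=-4
k=1: U[1][1]=3
  eliminate (2,1): mult=-3, new row 2: (0, 0, 2, -1); set L[2][1]=-3
  eliminate (3,1): mult=4, new row 3: (0, 0, 2, -2); set L[3][1]=4
k=2: U[2][2]=2
  eliminate (3,2): mult=1, new row 3: (0, 0, 0, -1); set L[3][2]=1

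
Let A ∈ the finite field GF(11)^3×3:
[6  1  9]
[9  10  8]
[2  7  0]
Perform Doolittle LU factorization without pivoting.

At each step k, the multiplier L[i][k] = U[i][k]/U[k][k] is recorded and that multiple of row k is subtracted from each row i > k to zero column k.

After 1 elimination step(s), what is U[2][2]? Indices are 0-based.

U[2][2] = 8

k=0: U[0][0]=6
  eliminate (1,0): mult=7, new row 1: (0, 3, 0); set L[1][0]=7
  eliminate (2,0): mult=4, new row 2: (0, 3, 8); set L[2][0]=4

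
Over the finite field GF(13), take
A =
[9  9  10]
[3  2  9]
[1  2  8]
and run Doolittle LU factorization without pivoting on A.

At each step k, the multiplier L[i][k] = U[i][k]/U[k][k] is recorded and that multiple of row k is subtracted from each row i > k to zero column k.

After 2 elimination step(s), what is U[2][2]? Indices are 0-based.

U[2][2] = 1

[col 0] pivot 9
  R1 -= 9*R0 → (0, 12, 10)  (L[1][0] := 9)
  R2 -= 3*R0 → (0, 1, 4)  (L[2][0] := 3)
[col 1] pivot 12
  R2 -= 12*R1 → (0, 0, 1)  (L[2][1] := 12)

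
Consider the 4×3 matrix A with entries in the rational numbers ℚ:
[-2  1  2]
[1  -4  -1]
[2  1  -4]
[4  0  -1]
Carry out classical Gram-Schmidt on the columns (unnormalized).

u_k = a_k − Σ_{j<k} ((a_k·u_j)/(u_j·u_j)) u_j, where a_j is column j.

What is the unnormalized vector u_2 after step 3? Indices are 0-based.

Step 1: u_0 = a_0 = (-2, 1, 2, 4).
Step 2: u_1 = a_1 − (-4/25)·u_0 = (17/25, -96/25, 33/25, 16/25).
Step 3: u_2 = a_2 − (-17/25)·u_0 − (-9/217)·u_1 = (145/217, -104/217, -561/217, 379/217).

u_2 = (145/217, -104/217, -561/217, 379/217)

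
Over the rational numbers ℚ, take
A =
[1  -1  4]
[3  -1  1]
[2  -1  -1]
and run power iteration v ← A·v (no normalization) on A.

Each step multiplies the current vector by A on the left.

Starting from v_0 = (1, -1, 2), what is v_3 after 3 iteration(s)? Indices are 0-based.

v_0 = (1, -1, 2).
v_1 = A·v_0 = (10, 6, 1).
v_2 = A·v_1 = (8, 25, 13).
v_3 = A·v_2 = (35, 12, -22).

v_3 = (35, 12, -22)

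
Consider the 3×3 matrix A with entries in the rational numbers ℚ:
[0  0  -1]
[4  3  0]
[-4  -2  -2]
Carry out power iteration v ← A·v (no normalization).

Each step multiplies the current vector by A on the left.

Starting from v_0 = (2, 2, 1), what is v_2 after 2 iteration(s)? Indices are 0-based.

v_0 = (2, 2, 1).
v_1 = A·v_0 = (-1, 14, -14).
v_2 = A·v_1 = (14, 38, 4).

v_2 = (14, 38, 4)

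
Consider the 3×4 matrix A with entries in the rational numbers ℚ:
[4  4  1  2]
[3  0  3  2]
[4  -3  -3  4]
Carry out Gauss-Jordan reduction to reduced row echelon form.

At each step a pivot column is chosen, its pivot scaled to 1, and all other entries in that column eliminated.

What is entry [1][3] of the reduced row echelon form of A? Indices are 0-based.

pivot(0,0)=4: scale R0 → (1, 1, 1/4, 1/2)
  clear (1,0): R1 −= (3)R0 → (0, -3, 9/4, 1/2)
  clear (2,0): R2 −= (4)R0 → (0, -7, -4, 2)
pivot(1,1)=-3: scale R1 → (0, 1, -3/4, -1/6)
  clear (0,1): R0 −= (1)R1 → (1, 0, 1, 2/3)
  clear (2,1): R2 −= (-7)R1 → (0, 0, -37/4, 5/6)
pivot(2,2)=-37/4: scale R2 → (0, 0, 1, -10/111)
  clear (0,2): R0 −= (1)R2 → (1, 0, 0, 28/37)
  clear (1,2): R1 −= (-3/4)R2 → (0, 1, 0, -26/111)

M[1][3] = -26/111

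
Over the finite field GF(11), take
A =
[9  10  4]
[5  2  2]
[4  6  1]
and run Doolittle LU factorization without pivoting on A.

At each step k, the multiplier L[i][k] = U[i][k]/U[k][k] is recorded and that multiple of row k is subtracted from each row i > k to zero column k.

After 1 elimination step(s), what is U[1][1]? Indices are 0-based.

Step 1: pivot at (0,0) is 9.
  row1 ← row1 − (3)·row0  ⇒  L[1][0]=3, U row1=(0, 5, 1)
  row2 ← row2 − (9)·row0  ⇒  L[2][0]=9, U row2=(0, 4, 9)

U[1][1] = 5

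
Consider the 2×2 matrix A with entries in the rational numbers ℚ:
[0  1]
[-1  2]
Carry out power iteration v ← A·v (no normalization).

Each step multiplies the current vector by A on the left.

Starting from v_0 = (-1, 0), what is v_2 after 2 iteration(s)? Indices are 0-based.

v_0 = (-1, 0).
v_1 = A·v_0 = (0, 1).
v_2 = A·v_1 = (1, 2).

v_2 = (1, 2)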